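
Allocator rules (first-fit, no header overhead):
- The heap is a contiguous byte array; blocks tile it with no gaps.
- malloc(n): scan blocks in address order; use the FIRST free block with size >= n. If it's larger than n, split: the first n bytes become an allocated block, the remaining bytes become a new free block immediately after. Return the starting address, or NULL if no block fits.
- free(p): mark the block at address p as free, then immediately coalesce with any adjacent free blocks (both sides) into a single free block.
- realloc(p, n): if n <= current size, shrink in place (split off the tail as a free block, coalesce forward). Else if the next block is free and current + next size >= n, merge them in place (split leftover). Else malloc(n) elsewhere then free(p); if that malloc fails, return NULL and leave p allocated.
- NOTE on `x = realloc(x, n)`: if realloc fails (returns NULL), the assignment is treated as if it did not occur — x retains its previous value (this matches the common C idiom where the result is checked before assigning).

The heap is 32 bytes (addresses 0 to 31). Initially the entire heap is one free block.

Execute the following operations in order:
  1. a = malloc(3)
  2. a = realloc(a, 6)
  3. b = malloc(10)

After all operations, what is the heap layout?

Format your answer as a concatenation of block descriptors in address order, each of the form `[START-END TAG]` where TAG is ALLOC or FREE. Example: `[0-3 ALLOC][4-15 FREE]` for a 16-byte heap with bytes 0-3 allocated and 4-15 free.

Answer: [0-5 ALLOC][6-15 ALLOC][16-31 FREE]

Derivation:
Op 1: a = malloc(3) -> a = 0; heap: [0-2 ALLOC][3-31 FREE]
Op 2: a = realloc(a, 6) -> a = 0; heap: [0-5 ALLOC][6-31 FREE]
Op 3: b = malloc(10) -> b = 6; heap: [0-5 ALLOC][6-15 ALLOC][16-31 FREE]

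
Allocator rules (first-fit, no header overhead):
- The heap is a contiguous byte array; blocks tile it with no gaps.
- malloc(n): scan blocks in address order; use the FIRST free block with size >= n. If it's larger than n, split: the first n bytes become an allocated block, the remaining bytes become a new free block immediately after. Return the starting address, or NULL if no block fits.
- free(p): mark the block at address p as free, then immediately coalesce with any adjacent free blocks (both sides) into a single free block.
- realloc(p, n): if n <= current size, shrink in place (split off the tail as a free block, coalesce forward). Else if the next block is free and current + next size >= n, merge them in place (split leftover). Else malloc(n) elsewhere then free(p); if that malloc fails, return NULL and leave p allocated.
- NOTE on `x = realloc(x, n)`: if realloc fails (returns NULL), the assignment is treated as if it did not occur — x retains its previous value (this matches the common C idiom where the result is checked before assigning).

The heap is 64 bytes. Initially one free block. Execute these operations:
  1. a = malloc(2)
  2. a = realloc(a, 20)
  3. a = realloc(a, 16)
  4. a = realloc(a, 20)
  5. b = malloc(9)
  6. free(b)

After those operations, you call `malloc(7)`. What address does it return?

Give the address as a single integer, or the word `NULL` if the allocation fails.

Op 1: a = malloc(2) -> a = 0; heap: [0-1 ALLOC][2-63 FREE]
Op 2: a = realloc(a, 20) -> a = 0; heap: [0-19 ALLOC][20-63 FREE]
Op 3: a = realloc(a, 16) -> a = 0; heap: [0-15 ALLOC][16-63 FREE]
Op 4: a = realloc(a, 20) -> a = 0; heap: [0-19 ALLOC][20-63 FREE]
Op 5: b = malloc(9) -> b = 20; heap: [0-19 ALLOC][20-28 ALLOC][29-63 FREE]
Op 6: free(b) -> (freed b); heap: [0-19 ALLOC][20-63 FREE]
malloc(7): first-fit scan over [0-19 ALLOC][20-63 FREE] -> 20

Answer: 20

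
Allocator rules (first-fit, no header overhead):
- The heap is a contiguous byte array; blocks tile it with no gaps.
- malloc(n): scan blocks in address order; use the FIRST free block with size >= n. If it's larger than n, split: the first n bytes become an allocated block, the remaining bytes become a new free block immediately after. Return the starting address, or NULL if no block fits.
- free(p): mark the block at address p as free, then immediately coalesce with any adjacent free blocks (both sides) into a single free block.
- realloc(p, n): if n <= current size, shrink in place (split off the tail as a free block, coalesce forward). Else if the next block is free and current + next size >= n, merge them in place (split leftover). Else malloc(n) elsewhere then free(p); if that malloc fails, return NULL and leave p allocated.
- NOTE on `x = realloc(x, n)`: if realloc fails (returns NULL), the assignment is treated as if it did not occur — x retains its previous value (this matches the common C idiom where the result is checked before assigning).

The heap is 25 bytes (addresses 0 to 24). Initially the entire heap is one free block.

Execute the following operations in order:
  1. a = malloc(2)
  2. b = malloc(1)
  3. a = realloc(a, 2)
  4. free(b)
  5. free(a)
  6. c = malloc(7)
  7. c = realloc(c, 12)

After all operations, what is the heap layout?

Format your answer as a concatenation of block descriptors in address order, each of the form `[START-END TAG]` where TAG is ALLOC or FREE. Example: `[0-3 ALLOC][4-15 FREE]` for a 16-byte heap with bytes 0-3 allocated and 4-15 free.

Answer: [0-11 ALLOC][12-24 FREE]

Derivation:
Op 1: a = malloc(2) -> a = 0; heap: [0-1 ALLOC][2-24 FREE]
Op 2: b = malloc(1) -> b = 2; heap: [0-1 ALLOC][2-2 ALLOC][3-24 FREE]
Op 3: a = realloc(a, 2) -> a = 0; heap: [0-1 ALLOC][2-2 ALLOC][3-24 FREE]
Op 4: free(b) -> (freed b); heap: [0-1 ALLOC][2-24 FREE]
Op 5: free(a) -> (freed a); heap: [0-24 FREE]
Op 6: c = malloc(7) -> c = 0; heap: [0-6 ALLOC][7-24 FREE]
Op 7: c = realloc(c, 12) -> c = 0; heap: [0-11 ALLOC][12-24 FREE]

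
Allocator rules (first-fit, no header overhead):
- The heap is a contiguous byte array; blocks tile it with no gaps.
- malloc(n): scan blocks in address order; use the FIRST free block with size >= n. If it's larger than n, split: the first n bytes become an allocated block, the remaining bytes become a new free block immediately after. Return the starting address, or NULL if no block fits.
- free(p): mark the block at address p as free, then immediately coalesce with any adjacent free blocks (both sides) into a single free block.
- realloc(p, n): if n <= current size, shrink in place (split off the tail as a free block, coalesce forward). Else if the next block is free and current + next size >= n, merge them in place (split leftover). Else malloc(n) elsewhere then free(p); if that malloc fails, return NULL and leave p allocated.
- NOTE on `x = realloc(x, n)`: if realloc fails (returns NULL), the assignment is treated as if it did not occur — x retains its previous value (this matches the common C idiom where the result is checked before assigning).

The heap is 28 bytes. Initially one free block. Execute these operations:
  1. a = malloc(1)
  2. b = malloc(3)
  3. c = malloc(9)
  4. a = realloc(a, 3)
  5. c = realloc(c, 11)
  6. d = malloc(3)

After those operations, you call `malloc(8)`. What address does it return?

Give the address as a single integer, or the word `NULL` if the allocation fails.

Op 1: a = malloc(1) -> a = 0; heap: [0-0 ALLOC][1-27 FREE]
Op 2: b = malloc(3) -> b = 1; heap: [0-0 ALLOC][1-3 ALLOC][4-27 FREE]
Op 3: c = malloc(9) -> c = 4; heap: [0-0 ALLOC][1-3 ALLOC][4-12 ALLOC][13-27 FREE]
Op 4: a = realloc(a, 3) -> a = 13; heap: [0-0 FREE][1-3 ALLOC][4-12 ALLOC][13-15 ALLOC][16-27 FREE]
Op 5: c = realloc(c, 11) -> c = 16; heap: [0-0 FREE][1-3 ALLOC][4-12 FREE][13-15 ALLOC][16-26 ALLOC][27-27 FREE]
Op 6: d = malloc(3) -> d = 4; heap: [0-0 FREE][1-3 ALLOC][4-6 ALLOC][7-12 FREE][13-15 ALLOC][16-26 ALLOC][27-27 FREE]
malloc(8): first-fit scan over [0-0 FREE][1-3 ALLOC][4-6 ALLOC][7-12 FREE][13-15 ALLOC][16-26 ALLOC][27-27 FREE] -> NULL

Answer: NULL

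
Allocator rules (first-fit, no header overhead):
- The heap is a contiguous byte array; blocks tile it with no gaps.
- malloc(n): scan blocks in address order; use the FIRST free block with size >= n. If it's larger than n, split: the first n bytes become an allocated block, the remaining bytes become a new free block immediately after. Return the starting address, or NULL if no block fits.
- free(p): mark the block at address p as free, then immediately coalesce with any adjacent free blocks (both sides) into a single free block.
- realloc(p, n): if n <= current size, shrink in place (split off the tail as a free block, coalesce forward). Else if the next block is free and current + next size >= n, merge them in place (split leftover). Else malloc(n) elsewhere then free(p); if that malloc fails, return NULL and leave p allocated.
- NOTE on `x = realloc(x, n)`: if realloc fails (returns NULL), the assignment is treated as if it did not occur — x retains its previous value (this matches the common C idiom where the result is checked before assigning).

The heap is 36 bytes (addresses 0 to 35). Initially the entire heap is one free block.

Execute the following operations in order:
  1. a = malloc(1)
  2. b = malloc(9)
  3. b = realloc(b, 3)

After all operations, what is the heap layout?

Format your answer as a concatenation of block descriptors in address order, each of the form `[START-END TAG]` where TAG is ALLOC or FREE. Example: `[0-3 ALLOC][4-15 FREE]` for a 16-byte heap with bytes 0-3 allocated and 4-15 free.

Op 1: a = malloc(1) -> a = 0; heap: [0-0 ALLOC][1-35 FREE]
Op 2: b = malloc(9) -> b = 1; heap: [0-0 ALLOC][1-9 ALLOC][10-35 FREE]
Op 3: b = realloc(b, 3) -> b = 1; heap: [0-0 ALLOC][1-3 ALLOC][4-35 FREE]

Answer: [0-0 ALLOC][1-3 ALLOC][4-35 FREE]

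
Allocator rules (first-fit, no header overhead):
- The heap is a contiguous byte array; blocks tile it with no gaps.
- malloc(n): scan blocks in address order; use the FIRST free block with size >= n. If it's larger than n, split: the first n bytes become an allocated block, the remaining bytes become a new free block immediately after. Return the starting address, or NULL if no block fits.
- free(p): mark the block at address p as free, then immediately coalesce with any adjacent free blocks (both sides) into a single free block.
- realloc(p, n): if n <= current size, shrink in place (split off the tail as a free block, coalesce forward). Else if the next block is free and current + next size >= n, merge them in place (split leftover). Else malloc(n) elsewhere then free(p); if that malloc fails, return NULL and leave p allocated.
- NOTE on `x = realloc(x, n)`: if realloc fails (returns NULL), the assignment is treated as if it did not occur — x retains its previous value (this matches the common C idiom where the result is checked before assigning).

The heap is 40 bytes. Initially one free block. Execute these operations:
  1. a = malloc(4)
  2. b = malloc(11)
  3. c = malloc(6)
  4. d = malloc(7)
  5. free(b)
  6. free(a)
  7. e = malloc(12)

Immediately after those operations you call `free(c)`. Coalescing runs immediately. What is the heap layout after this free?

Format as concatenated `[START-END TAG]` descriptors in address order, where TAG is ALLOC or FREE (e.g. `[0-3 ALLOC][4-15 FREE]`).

Answer: [0-11 ALLOC][12-20 FREE][21-27 ALLOC][28-39 FREE]

Derivation:
Op 1: a = malloc(4) -> a = 0; heap: [0-3 ALLOC][4-39 FREE]
Op 2: b = malloc(11) -> b = 4; heap: [0-3 ALLOC][4-14 ALLOC][15-39 FREE]
Op 3: c = malloc(6) -> c = 15; heap: [0-3 ALLOC][4-14 ALLOC][15-20 ALLOC][21-39 FREE]
Op 4: d = malloc(7) -> d = 21; heap: [0-3 ALLOC][4-14 ALLOC][15-20 ALLOC][21-27 ALLOC][28-39 FREE]
Op 5: free(b) -> (freed b); heap: [0-3 ALLOC][4-14 FREE][15-20 ALLOC][21-27 ALLOC][28-39 FREE]
Op 6: free(a) -> (freed a); heap: [0-14 FREE][15-20 ALLOC][21-27 ALLOC][28-39 FREE]
Op 7: e = malloc(12) -> e = 0; heap: [0-11 ALLOC][12-14 FREE][15-20 ALLOC][21-27 ALLOC][28-39 FREE]
free(c): c = 15 -> block [15-20 ALLOC]; mark free, coalesce with adjacent free neighbors -> [0-11 ALLOC][12-20 FREE][21-27 ALLOC][28-39 FREE]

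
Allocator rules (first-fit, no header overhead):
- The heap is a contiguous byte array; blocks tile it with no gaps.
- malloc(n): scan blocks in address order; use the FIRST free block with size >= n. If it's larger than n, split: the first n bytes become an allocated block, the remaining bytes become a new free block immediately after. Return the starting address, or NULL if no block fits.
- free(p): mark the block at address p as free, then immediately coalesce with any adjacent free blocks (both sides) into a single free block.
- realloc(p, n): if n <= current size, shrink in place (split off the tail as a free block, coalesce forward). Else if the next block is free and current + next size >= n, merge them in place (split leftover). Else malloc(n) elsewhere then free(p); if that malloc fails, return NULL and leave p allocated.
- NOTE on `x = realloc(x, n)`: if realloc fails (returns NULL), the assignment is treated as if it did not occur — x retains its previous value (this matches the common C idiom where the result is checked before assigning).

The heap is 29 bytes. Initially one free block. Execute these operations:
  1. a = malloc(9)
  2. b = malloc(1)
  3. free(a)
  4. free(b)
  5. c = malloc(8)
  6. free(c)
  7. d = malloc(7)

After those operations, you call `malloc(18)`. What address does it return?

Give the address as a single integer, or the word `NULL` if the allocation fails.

Answer: 7

Derivation:
Op 1: a = malloc(9) -> a = 0; heap: [0-8 ALLOC][9-28 FREE]
Op 2: b = malloc(1) -> b = 9; heap: [0-8 ALLOC][9-9 ALLOC][10-28 FREE]
Op 3: free(a) -> (freed a); heap: [0-8 FREE][9-9 ALLOC][10-28 FREE]
Op 4: free(b) -> (freed b); heap: [0-28 FREE]
Op 5: c = malloc(8) -> c = 0; heap: [0-7 ALLOC][8-28 FREE]
Op 6: free(c) -> (freed c); heap: [0-28 FREE]
Op 7: d = malloc(7) -> d = 0; heap: [0-6 ALLOC][7-28 FREE]
malloc(18): first-fit scan over [0-6 ALLOC][7-28 FREE] -> 7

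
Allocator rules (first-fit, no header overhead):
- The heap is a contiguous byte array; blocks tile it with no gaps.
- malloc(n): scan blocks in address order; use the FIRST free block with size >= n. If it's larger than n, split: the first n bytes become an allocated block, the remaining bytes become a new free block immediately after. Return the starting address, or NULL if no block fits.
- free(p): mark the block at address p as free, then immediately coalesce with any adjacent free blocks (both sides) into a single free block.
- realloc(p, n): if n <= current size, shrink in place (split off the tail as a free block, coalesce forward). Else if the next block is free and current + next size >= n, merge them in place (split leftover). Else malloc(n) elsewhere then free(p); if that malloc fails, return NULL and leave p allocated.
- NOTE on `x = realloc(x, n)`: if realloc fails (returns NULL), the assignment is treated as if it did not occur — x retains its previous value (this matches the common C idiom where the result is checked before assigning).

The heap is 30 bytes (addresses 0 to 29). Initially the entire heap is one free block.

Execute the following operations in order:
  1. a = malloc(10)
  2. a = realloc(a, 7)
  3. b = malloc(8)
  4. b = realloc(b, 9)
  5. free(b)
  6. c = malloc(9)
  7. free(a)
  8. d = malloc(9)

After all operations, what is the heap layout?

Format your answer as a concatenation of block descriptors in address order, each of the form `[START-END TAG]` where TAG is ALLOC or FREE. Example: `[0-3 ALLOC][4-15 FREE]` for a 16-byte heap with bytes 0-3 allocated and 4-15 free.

Op 1: a = malloc(10) -> a = 0; heap: [0-9 ALLOC][10-29 FREE]
Op 2: a = realloc(a, 7) -> a = 0; heap: [0-6 ALLOC][7-29 FREE]
Op 3: b = malloc(8) -> b = 7; heap: [0-6 ALLOC][7-14 ALLOC][15-29 FREE]
Op 4: b = realloc(b, 9) -> b = 7; heap: [0-6 ALLOC][7-15 ALLOC][16-29 FREE]
Op 5: free(b) -> (freed b); heap: [0-6 ALLOC][7-29 FREE]
Op 6: c = malloc(9) -> c = 7; heap: [0-6 ALLOC][7-15 ALLOC][16-29 FREE]
Op 7: free(a) -> (freed a); heap: [0-6 FREE][7-15 ALLOC][16-29 FREE]
Op 8: d = malloc(9) -> d = 16; heap: [0-6 FREE][7-15 ALLOC][16-24 ALLOC][25-29 FREE]

Answer: [0-6 FREE][7-15 ALLOC][16-24 ALLOC][25-29 FREE]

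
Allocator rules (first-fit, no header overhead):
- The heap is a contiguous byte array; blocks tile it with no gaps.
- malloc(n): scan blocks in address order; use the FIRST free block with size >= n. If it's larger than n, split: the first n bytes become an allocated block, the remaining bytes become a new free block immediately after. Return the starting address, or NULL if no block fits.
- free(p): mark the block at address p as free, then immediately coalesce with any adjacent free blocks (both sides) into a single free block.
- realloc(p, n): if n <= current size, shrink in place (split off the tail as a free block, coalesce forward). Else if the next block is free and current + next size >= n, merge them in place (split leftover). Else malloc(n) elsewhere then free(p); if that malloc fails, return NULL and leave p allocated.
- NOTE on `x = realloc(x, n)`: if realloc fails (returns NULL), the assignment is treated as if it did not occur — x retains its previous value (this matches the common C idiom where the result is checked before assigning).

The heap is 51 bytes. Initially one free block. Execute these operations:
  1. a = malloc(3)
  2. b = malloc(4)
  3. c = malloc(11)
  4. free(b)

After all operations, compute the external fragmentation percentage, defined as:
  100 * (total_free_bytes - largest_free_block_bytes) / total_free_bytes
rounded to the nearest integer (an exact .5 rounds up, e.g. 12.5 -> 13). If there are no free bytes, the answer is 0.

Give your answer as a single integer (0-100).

Answer: 11

Derivation:
Op 1: a = malloc(3) -> a = 0; heap: [0-2 ALLOC][3-50 FREE]
Op 2: b = malloc(4) -> b = 3; heap: [0-2 ALLOC][3-6 ALLOC][7-50 FREE]
Op 3: c = malloc(11) -> c = 7; heap: [0-2 ALLOC][3-6 ALLOC][7-17 ALLOC][18-50 FREE]
Op 4: free(b) -> (freed b); heap: [0-2 ALLOC][3-6 FREE][7-17 ALLOC][18-50 FREE]
Free blocks: [4 33] total_free=37 largest=33 -> 100*(37-33)/37 = 400/37 ≈ 10.811 -> rounds to 11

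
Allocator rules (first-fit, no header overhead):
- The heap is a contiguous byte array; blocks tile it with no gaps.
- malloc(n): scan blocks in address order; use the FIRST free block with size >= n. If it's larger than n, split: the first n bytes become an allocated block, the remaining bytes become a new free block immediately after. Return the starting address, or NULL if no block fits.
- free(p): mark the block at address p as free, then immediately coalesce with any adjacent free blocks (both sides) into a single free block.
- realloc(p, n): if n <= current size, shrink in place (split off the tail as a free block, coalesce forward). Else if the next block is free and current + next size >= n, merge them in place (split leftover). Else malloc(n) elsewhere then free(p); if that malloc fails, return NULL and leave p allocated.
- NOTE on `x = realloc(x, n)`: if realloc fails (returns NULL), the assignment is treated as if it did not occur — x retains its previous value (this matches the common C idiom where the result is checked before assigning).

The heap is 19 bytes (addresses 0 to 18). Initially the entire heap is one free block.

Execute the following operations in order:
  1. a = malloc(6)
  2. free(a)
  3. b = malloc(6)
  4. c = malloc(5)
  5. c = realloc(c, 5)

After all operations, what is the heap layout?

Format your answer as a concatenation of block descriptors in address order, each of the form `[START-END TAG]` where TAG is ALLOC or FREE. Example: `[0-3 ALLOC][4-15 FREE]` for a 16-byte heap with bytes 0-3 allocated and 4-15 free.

Op 1: a = malloc(6) -> a = 0; heap: [0-5 ALLOC][6-18 FREE]
Op 2: free(a) -> (freed a); heap: [0-18 FREE]
Op 3: b = malloc(6) -> b = 0; heap: [0-5 ALLOC][6-18 FREE]
Op 4: c = malloc(5) -> c = 6; heap: [0-5 ALLOC][6-10 ALLOC][11-18 FREE]
Op 5: c = realloc(c, 5) -> c = 6; heap: [0-5 ALLOC][6-10 ALLOC][11-18 FREE]

Answer: [0-5 ALLOC][6-10 ALLOC][11-18 FREE]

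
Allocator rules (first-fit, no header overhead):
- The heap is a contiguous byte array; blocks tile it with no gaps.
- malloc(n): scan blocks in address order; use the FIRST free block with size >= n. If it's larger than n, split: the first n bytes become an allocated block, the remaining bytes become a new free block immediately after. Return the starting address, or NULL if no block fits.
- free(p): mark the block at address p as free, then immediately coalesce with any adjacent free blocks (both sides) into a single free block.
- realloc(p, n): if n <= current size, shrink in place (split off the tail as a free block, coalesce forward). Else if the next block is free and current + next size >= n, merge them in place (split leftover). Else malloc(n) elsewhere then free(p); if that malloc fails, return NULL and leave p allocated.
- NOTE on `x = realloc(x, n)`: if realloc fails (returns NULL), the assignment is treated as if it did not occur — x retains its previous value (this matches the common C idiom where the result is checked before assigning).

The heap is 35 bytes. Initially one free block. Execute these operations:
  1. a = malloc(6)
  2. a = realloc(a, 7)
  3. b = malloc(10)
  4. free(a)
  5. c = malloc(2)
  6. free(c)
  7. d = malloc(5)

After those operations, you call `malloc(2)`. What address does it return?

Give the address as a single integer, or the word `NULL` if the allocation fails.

Answer: 5

Derivation:
Op 1: a = malloc(6) -> a = 0; heap: [0-5 ALLOC][6-34 FREE]
Op 2: a = realloc(a, 7) -> a = 0; heap: [0-6 ALLOC][7-34 FREE]
Op 3: b = malloc(10) -> b = 7; heap: [0-6 ALLOC][7-16 ALLOC][17-34 FREE]
Op 4: free(a) -> (freed a); heap: [0-6 FREE][7-16 ALLOC][17-34 FREE]
Op 5: c = malloc(2) -> c = 0; heap: [0-1 ALLOC][2-6 FREE][7-16 ALLOC][17-34 FREE]
Op 6: free(c) -> (freed c); heap: [0-6 FREE][7-16 ALLOC][17-34 FREE]
Op 7: d = malloc(5) -> d = 0; heap: [0-4 ALLOC][5-6 FREE][7-16 ALLOC][17-34 FREE]
malloc(2): first-fit scan over [0-4 ALLOC][5-6 FREE][7-16 ALLOC][17-34 FREE] -> 5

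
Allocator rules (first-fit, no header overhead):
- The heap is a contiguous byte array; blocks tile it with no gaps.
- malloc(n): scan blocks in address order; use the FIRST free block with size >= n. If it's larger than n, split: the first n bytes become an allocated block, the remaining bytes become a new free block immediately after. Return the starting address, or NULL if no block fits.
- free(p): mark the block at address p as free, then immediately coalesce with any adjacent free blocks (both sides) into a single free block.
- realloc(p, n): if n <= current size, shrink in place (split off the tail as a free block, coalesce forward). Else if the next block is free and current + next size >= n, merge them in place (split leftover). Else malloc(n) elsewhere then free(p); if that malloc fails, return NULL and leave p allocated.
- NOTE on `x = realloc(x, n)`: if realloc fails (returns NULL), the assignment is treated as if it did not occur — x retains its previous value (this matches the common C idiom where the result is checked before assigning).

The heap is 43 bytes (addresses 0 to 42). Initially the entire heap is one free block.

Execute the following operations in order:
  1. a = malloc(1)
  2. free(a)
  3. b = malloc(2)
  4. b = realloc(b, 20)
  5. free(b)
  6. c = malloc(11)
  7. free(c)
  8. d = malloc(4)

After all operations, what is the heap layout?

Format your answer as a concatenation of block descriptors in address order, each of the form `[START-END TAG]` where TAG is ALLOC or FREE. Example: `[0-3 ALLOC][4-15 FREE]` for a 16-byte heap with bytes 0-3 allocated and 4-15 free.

Answer: [0-3 ALLOC][4-42 FREE]

Derivation:
Op 1: a = malloc(1) -> a = 0; heap: [0-0 ALLOC][1-42 FREE]
Op 2: free(a) -> (freed a); heap: [0-42 FREE]
Op 3: b = malloc(2) -> b = 0; heap: [0-1 ALLOC][2-42 FREE]
Op 4: b = realloc(b, 20) -> b = 0; heap: [0-19 ALLOC][20-42 FREE]
Op 5: free(b) -> (freed b); heap: [0-42 FREE]
Op 6: c = malloc(11) -> c = 0; heap: [0-10 ALLOC][11-42 FREE]
Op 7: free(c) -> (freed c); heap: [0-42 FREE]
Op 8: d = malloc(4) -> d = 0; heap: [0-3 ALLOC][4-42 FREE]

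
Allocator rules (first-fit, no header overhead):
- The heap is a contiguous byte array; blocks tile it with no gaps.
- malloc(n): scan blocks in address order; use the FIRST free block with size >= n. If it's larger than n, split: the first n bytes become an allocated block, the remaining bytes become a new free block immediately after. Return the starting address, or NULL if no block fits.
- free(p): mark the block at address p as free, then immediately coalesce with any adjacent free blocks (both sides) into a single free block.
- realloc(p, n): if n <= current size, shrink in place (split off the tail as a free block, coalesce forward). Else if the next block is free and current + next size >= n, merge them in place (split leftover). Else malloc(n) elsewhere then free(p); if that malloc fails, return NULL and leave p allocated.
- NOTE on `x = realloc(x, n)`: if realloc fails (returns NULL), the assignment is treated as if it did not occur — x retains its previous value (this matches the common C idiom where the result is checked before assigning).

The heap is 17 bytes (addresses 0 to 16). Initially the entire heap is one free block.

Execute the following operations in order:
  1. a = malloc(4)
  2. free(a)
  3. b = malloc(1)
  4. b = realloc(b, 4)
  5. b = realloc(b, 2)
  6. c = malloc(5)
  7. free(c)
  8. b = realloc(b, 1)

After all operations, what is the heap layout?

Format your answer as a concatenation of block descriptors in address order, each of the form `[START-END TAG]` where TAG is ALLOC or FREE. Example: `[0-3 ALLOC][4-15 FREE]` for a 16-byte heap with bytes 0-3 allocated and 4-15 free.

Op 1: a = malloc(4) -> a = 0; heap: [0-3 ALLOC][4-16 FREE]
Op 2: free(a) -> (freed a); heap: [0-16 FREE]
Op 3: b = malloc(1) -> b = 0; heap: [0-0 ALLOC][1-16 FREE]
Op 4: b = realloc(b, 4) -> b = 0; heap: [0-3 ALLOC][4-16 FREE]
Op 5: b = realloc(b, 2) -> b = 0; heap: [0-1 ALLOC][2-16 FREE]
Op 6: c = malloc(5) -> c = 2; heap: [0-1 ALLOC][2-6 ALLOC][7-16 FREE]
Op 7: free(c) -> (freed c); heap: [0-1 ALLOC][2-16 FREE]
Op 8: b = realloc(b, 1) -> b = 0; heap: [0-0 ALLOC][1-16 FREE]

Answer: [0-0 ALLOC][1-16 FREE]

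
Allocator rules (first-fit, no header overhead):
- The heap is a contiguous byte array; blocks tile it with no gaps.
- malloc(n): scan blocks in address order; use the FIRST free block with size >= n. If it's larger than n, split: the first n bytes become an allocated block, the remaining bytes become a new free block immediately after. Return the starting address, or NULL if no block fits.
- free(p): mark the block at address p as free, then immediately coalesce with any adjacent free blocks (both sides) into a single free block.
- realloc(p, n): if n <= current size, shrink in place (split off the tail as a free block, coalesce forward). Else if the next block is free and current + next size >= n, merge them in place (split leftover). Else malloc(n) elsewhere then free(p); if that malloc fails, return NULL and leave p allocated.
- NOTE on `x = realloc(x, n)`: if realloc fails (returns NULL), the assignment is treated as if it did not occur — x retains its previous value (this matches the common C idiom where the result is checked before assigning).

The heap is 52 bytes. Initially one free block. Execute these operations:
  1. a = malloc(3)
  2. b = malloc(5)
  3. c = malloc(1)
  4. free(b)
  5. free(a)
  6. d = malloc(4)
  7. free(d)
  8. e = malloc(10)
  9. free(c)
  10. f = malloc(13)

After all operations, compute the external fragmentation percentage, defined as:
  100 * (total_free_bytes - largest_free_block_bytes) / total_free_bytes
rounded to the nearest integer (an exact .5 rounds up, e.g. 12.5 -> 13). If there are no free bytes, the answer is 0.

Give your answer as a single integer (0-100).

Answer: 31

Derivation:
Op 1: a = malloc(3) -> a = 0; heap: [0-2 ALLOC][3-51 FREE]
Op 2: b = malloc(5) -> b = 3; heap: [0-2 ALLOC][3-7 ALLOC][8-51 FREE]
Op 3: c = malloc(1) -> c = 8; heap: [0-2 ALLOC][3-7 ALLOC][8-8 ALLOC][9-51 FREE]
Op 4: free(b) -> (freed b); heap: [0-2 ALLOC][3-7 FREE][8-8 ALLOC][9-51 FREE]
Op 5: free(a) -> (freed a); heap: [0-7 FREE][8-8 ALLOC][9-51 FREE]
Op 6: d = malloc(4) -> d = 0; heap: [0-3 ALLOC][4-7 FREE][8-8 ALLOC][9-51 FREE]
Op 7: free(d) -> (freed d); heap: [0-7 FREE][8-8 ALLOC][9-51 FREE]
Op 8: e = malloc(10) -> e = 9; heap: [0-7 FREE][8-8 ALLOC][9-18 ALLOC][19-51 FREE]
Op 9: free(c) -> (freed c); heap: [0-8 FREE][9-18 ALLOC][19-51 FREE]
Op 10: f = malloc(13) -> f = 19; heap: [0-8 FREE][9-18 ALLOC][19-31 ALLOC][32-51 FREE]
Free blocks: [9 20] total_free=29 largest=20 -> 100*(29-20)/29 = 900/29 ≈ 31.034 -> rounds to 31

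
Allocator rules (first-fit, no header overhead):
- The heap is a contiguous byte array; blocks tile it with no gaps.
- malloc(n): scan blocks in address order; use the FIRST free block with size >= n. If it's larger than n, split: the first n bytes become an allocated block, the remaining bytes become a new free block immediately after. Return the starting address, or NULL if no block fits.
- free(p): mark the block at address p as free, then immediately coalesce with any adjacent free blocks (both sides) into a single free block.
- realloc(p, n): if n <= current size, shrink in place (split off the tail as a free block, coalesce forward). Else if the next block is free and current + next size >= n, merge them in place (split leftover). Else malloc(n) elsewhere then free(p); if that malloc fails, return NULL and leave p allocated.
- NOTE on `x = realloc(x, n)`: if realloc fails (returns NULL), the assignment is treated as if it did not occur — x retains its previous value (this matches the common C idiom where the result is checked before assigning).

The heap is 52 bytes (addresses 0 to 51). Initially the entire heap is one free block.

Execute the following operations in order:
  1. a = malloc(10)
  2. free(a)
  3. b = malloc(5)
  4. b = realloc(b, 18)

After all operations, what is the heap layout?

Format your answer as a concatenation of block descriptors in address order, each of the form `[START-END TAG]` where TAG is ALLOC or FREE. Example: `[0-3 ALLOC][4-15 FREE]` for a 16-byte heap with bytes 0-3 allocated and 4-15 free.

Op 1: a = malloc(10) -> a = 0; heap: [0-9 ALLOC][10-51 FREE]
Op 2: free(a) -> (freed a); heap: [0-51 FREE]
Op 3: b = malloc(5) -> b = 0; heap: [0-4 ALLOC][5-51 FREE]
Op 4: b = realloc(b, 18) -> b = 0; heap: [0-17 ALLOC][18-51 FREE]

Answer: [0-17 ALLOC][18-51 FREE]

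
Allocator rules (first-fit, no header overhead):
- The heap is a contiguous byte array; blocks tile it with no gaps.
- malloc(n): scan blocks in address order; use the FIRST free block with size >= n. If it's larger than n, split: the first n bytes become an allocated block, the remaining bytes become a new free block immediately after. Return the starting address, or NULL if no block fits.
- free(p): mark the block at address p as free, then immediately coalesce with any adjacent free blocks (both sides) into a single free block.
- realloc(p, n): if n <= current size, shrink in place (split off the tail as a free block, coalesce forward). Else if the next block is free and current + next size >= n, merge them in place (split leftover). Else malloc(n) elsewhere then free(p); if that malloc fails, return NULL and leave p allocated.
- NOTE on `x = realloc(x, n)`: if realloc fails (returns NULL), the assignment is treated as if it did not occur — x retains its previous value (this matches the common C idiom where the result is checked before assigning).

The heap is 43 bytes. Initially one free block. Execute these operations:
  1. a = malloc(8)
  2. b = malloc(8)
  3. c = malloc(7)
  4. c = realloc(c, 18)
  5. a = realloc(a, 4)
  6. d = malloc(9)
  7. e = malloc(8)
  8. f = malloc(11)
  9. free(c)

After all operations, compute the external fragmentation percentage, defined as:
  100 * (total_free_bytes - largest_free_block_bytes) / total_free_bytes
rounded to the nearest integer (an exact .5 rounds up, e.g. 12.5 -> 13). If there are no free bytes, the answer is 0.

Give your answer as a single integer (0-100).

Op 1: a = malloc(8) -> a = 0; heap: [0-7 ALLOC][8-42 FREE]
Op 2: b = malloc(8) -> b = 8; heap: [0-7 ALLOC][8-15 ALLOC][16-42 FREE]
Op 3: c = malloc(7) -> c = 16; heap: [0-7 ALLOC][8-15 ALLOC][16-22 ALLOC][23-42 FREE]
Op 4: c = realloc(c, 18) -> c = 16; heap: [0-7 ALLOC][8-15 ALLOC][16-33 ALLOC][34-42 FREE]
Op 5: a = realloc(a, 4) -> a = 0; heap: [0-3 ALLOC][4-7 FREE][8-15 ALLOC][16-33 ALLOC][34-42 FREE]
Op 6: d = malloc(9) -> d = 34; heap: [0-3 ALLOC][4-7 FREE][8-15 ALLOC][16-33 ALLOC][34-42 ALLOC]
Op 7: e = malloc(8) -> e = NULL; heap: [0-3 ALLOC][4-7 FREE][8-15 ALLOC][16-33 ALLOC][34-42 ALLOC]
Op 8: f = malloc(11) -> f = NULL; heap: [0-3 ALLOC][4-7 FREE][8-15 ALLOC][16-33 ALLOC][34-42 ALLOC]
Op 9: free(c) -> (freed c); heap: [0-3 ALLOC][4-7 FREE][8-15 ALLOC][16-33 FREE][34-42 ALLOC]
Free blocks: [4 18] total_free=22 largest=18 -> 100*(22-18)/22 = 400/22 ≈ 18.182 -> rounds to 18

Answer: 18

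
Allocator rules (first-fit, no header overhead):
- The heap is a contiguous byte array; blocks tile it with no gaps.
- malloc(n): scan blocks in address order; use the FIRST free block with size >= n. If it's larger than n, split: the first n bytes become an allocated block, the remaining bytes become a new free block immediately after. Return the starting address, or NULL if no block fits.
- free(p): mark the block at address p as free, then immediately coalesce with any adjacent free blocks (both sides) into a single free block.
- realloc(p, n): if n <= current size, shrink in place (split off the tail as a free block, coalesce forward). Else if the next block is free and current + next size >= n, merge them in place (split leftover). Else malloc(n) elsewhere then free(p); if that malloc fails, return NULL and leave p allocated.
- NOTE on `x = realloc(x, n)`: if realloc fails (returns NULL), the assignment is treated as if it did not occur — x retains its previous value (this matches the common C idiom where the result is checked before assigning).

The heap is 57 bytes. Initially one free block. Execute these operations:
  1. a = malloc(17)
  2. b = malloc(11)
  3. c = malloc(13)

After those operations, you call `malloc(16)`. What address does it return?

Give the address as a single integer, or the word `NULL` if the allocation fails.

Op 1: a = malloc(17) -> a = 0; heap: [0-16 ALLOC][17-56 FREE]
Op 2: b = malloc(11) -> b = 17; heap: [0-16 ALLOC][17-27 ALLOC][28-56 FREE]
Op 3: c = malloc(13) -> c = 28; heap: [0-16 ALLOC][17-27 ALLOC][28-40 ALLOC][41-56 FREE]
malloc(16): first-fit scan over [0-16 ALLOC][17-27 ALLOC][28-40 ALLOC][41-56 FREE] -> 41

Answer: 41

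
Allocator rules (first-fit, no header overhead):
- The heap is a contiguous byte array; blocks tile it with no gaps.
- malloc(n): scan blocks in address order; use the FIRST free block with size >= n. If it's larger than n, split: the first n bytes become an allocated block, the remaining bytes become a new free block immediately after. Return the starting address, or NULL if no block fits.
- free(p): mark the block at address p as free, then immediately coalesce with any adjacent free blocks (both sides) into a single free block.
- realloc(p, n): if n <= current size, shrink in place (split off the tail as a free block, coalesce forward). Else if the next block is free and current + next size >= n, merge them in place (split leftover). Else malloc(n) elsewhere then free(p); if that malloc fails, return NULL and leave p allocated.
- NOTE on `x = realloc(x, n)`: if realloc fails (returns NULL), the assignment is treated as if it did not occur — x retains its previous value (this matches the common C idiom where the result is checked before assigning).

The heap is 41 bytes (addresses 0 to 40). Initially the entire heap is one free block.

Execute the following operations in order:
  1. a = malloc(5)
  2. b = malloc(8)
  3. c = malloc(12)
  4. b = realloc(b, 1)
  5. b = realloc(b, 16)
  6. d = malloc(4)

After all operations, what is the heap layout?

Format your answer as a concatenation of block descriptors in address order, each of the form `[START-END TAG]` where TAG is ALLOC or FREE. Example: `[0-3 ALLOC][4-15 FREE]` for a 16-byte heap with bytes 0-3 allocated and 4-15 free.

Op 1: a = malloc(5) -> a = 0; heap: [0-4 ALLOC][5-40 FREE]
Op 2: b = malloc(8) -> b = 5; heap: [0-4 ALLOC][5-12 ALLOC][13-40 FREE]
Op 3: c = malloc(12) -> c = 13; heap: [0-4 ALLOC][5-12 ALLOC][13-24 ALLOC][25-40 FREE]
Op 4: b = realloc(b, 1) -> b = 5; heap: [0-4 ALLOC][5-5 ALLOC][6-12 FREE][13-24 ALLOC][25-40 FREE]
Op 5: b = realloc(b, 16) -> b = 25; heap: [0-4 ALLOC][5-12 FREE][13-24 ALLOC][25-40 ALLOC]
Op 6: d = malloc(4) -> d = 5; heap: [0-4 ALLOC][5-8 ALLOC][9-12 FREE][13-24 ALLOC][25-40 ALLOC]

Answer: [0-4 ALLOC][5-8 ALLOC][9-12 FREE][13-24 ALLOC][25-40 ALLOC]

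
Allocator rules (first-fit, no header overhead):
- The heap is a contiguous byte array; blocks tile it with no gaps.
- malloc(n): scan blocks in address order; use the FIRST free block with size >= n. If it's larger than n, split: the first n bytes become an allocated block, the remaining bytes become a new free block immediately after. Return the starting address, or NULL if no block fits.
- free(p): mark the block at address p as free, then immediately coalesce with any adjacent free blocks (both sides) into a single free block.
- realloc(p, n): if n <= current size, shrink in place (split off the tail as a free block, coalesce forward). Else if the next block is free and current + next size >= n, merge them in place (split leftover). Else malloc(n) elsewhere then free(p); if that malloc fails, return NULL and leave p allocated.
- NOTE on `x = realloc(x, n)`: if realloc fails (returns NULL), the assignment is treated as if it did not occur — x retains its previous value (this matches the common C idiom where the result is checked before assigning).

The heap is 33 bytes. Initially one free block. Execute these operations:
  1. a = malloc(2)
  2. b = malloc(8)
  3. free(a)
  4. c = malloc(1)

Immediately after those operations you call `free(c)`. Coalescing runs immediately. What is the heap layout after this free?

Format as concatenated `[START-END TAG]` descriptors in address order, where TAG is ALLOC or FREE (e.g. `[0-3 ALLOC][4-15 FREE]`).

Answer: [0-1 FREE][2-9 ALLOC][10-32 FREE]

Derivation:
Op 1: a = malloc(2) -> a = 0; heap: [0-1 ALLOC][2-32 FREE]
Op 2: b = malloc(8) -> b = 2; heap: [0-1 ALLOC][2-9 ALLOC][10-32 FREE]
Op 3: free(a) -> (freed a); heap: [0-1 FREE][2-9 ALLOC][10-32 FREE]
Op 4: c = malloc(1) -> c = 0; heap: [0-0 ALLOC][1-1 FREE][2-9 ALLOC][10-32 FREE]
free(c): c = 0 -> block [0-0 ALLOC]; mark free, coalesce with adjacent free neighbors -> [0-1 FREE][2-9 ALLOC][10-32 FREE]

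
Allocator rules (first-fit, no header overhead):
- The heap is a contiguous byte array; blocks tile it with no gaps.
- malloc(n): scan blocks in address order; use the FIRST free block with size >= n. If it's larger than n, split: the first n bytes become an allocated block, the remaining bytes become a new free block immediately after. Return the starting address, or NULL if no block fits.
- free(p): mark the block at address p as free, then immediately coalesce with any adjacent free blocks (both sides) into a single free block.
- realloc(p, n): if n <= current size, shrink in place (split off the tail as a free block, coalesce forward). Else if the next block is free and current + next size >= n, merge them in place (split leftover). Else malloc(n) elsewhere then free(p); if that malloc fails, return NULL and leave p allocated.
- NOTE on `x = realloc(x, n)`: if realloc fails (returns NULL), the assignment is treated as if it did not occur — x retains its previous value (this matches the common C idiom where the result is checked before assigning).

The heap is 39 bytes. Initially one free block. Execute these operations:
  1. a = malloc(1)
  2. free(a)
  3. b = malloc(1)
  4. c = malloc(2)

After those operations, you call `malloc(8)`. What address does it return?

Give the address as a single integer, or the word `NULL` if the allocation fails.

Op 1: a = malloc(1) -> a = 0; heap: [0-0 ALLOC][1-38 FREE]
Op 2: free(a) -> (freed a); heap: [0-38 FREE]
Op 3: b = malloc(1) -> b = 0; heap: [0-0 ALLOC][1-38 FREE]
Op 4: c = malloc(2) -> c = 1; heap: [0-0 ALLOC][1-2 ALLOC][3-38 FREE]
malloc(8): first-fit scan over [0-0 ALLOC][1-2 ALLOC][3-38 FREE] -> 3

Answer: 3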